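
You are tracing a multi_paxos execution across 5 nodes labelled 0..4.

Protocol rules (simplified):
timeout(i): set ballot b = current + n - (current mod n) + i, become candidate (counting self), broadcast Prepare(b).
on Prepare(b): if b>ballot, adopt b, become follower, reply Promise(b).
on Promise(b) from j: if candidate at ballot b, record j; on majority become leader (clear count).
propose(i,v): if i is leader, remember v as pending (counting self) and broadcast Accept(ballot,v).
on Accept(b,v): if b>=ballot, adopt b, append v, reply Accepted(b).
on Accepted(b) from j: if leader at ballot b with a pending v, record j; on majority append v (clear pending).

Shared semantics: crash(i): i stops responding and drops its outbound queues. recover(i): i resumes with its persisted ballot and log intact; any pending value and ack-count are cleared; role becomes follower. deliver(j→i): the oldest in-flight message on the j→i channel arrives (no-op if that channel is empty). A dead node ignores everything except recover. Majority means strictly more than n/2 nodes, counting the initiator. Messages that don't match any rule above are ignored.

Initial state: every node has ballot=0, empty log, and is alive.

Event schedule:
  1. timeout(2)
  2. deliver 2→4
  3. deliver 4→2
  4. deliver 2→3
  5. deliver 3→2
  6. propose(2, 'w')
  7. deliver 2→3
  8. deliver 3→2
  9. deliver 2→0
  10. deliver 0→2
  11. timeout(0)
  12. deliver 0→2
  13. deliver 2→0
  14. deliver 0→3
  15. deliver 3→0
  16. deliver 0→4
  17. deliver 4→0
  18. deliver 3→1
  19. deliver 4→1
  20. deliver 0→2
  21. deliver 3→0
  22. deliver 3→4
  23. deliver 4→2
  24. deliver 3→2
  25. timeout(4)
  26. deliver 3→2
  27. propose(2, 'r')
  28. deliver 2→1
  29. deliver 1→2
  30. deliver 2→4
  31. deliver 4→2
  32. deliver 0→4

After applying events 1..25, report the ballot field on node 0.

1. timeout(2):  <2:cand b7 ->
2. deliver 2→4:  <4:foll b7 ->
3. deliver 4→2:  nop
4. deliver 2→3:  <3:foll b7 ->
5. deliver 3→2:  <2:lead b7 ->
6. propose(2,'w'):  nop
7. deliver 2→3:  <3:foll b7 w>
8. deliver 3→2:  nop
9. deliver 2→0:  <0:foll b7 ->
10. deliver 0→2:  nop
11. timeout(0):  <0:cand b10 ->
12. deliver 0→2:  <2:foll b10 ->
13. deliver 2→0:  nop
14. deliver 0→3:  <3:foll b10 w>
15. deliver 3→0:  nop
16. deliver 0→4:  <4:foll b10 ->
17. deliver 4→0:  <0:lead b10 ->
18. deliver 3→1:  nop
19. deliver 4→1:  nop
20. deliver 0→2:  nop
21. deliver 3→0:  nop
22. deliver 3→4:  nop
23. deliver 4→2:  nop
24. deliver 3→2:  nop
25. timeout(4):  <4:cand b19 ->

10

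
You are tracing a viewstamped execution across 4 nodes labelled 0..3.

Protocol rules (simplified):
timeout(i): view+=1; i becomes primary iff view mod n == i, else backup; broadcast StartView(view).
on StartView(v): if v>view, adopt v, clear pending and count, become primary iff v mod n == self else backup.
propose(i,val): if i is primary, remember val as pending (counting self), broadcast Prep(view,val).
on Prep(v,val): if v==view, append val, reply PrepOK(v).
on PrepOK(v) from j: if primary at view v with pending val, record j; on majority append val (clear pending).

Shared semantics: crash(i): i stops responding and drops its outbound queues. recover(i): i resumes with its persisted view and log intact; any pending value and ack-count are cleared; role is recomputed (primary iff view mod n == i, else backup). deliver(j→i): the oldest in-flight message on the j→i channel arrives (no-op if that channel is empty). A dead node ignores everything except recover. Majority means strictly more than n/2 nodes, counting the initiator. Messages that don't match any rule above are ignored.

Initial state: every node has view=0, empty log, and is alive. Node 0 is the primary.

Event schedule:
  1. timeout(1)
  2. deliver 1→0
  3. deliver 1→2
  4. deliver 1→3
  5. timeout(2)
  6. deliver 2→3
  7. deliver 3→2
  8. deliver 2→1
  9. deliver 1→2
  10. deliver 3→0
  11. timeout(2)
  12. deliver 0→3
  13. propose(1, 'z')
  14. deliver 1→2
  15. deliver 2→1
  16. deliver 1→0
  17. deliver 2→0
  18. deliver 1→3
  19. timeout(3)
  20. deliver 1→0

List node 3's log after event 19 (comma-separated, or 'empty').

[1] timeout(1) → N1(prim v1 [-])
[2] deliver 1→0 → N0(back v1 [-])
[3] deliver 1→2 → N2(back v1 [-])
[4] deliver 1→3 → N3(back v1 [-])
[5] timeout(2) → N2(prim v2 [-])
[6] deliver 2→3 → N3(back v2 [-])
[7] deliver 3→2 → ∅
[8] deliver 2→1 → N1(back v2 [-])
[9] deliver 1→2 → ∅
[10] deliver 3→0 → ∅
[11] timeout(2) → N2(back v3 [-])
[12] deliver 0→3 → ∅
[13] propose(1,'z') → ∅
[14] deliver 1→2 → ∅
[15] deliver 2→1 → N1(back v3 [-])
[16] deliver 1→0 → ∅
[17] deliver 2→0 → N0(back v2 [-])
[18] deliver 1→3 → ∅
[19] timeout(3) → N3(prim v3 [-])

empty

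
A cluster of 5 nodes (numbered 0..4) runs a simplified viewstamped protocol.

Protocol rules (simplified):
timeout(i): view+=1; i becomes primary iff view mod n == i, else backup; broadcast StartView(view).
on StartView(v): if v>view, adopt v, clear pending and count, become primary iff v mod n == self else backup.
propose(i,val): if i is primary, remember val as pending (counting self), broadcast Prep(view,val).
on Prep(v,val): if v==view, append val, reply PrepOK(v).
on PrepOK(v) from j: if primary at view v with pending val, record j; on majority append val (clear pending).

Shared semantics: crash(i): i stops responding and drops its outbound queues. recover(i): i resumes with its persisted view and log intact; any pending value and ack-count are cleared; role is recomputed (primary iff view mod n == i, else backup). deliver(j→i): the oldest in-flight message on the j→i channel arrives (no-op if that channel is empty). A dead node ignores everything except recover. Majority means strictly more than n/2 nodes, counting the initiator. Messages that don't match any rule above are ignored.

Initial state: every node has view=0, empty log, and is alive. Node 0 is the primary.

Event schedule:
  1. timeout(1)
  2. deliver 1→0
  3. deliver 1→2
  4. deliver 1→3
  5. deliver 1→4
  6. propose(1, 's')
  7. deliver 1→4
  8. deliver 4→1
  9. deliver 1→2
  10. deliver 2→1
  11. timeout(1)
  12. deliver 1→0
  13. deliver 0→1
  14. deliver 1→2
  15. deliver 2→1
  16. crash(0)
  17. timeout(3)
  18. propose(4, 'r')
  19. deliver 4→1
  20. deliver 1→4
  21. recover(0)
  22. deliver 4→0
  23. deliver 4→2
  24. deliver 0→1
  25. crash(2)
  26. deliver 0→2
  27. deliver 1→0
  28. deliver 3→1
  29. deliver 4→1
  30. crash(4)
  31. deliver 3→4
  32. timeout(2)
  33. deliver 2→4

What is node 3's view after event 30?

2

e1 timeout(1): 1[prim,v=1,-]
e2 deliver 1→0: 0[back,v=1,-]
e3 deliver 1→2: 2[back,v=1,-]
e4 deliver 1→3: 3[back,v=1,-]
e5 deliver 1→4: 4[back,v=1,-]
e6 propose(1,'s'): ·
e7 deliver 1→4: 4[back,v=1,s]
e8 deliver 4→1: ·
e9 deliver 1→2: 2[back,v=1,s]
e10 deliver 2→1: 1[prim,v=1,s]
e11 timeout(1): 1[back,v=2,s]
e12 deliver 1→0: 0[back,v=1,s]
e13 deliver 0→1: ·
e14 deliver 1→2: 2[prim,v=2,s]
e15 deliver 2→1: ·
e16 crash(0): 0[✗back,v=1,s]
e17 timeout(3): 3[back,v=2,-]
e18 propose(4,'r'): ·
e19 deliver 4→1: ·
e20 deliver 1→4: 4[back,v=2,s]
e21 recover(0): 0[back,v=1,s]
e22 deliver 4→0: ·
e23 deliver 4→2: ·
e24 deliver 0→1: ·
e25 crash(2): 2[✗prim,v=2,s]
e26 deliver 0→2: ·
e27 deliver 1→0: 0[back,v=2,s]
e28 deliver 3→1: ·
e29 deliver 4→1: ·
e30 crash(4): 4[✗back,v=2,s]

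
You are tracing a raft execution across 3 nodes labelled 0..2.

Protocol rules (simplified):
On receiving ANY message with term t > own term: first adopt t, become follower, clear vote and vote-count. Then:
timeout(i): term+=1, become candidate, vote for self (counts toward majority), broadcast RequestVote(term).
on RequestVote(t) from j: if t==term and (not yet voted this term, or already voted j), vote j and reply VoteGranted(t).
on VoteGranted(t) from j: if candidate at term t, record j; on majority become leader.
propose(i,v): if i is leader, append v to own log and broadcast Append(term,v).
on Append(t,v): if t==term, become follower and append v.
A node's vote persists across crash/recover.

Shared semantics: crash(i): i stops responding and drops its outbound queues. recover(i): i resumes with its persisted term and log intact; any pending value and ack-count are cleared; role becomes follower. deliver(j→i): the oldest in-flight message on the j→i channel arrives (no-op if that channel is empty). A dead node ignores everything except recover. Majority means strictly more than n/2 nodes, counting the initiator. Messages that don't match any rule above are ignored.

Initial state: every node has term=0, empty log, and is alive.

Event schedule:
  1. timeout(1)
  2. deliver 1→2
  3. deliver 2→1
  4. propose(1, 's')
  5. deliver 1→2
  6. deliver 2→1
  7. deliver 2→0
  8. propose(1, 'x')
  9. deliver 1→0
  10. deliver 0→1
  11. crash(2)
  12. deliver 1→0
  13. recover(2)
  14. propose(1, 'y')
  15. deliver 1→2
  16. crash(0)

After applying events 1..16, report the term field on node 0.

1

after 1 — timeout(1): n1:cand/t1/[-]
after 2 — deliver 1→2: n2:foll/t1/[-]
after 3 — deliver 2→1: n1:lead/t1/[-]
after 4 — propose(1,'s'): n1:lead/t1/[s]
after 5 — deliver 1→2: n2:foll/t1/[s]
after 6 — deliver 2→1: ·
after 7 — deliver 2→0: ·
after 8 — propose(1,'x'): n1:lead/t1/[s,x]
after 9 — deliver 1→0: n0:foll/t1/[-]
after 10 — deliver 0→1: ·
after 11 — crash(2): n2:✗foll/t1/[s]
after 12 — deliver 1→0: n0:foll/t1/[s]
after 13 — recover(2): n2:foll/t1/[s]
after 14 — propose(1,'y'): n1:lead/t1/[s,x,y]
after 15 — deliver 1→2: n2:foll/t1/[s,x]
after 16 — crash(0): n0:✗foll/t1/[s]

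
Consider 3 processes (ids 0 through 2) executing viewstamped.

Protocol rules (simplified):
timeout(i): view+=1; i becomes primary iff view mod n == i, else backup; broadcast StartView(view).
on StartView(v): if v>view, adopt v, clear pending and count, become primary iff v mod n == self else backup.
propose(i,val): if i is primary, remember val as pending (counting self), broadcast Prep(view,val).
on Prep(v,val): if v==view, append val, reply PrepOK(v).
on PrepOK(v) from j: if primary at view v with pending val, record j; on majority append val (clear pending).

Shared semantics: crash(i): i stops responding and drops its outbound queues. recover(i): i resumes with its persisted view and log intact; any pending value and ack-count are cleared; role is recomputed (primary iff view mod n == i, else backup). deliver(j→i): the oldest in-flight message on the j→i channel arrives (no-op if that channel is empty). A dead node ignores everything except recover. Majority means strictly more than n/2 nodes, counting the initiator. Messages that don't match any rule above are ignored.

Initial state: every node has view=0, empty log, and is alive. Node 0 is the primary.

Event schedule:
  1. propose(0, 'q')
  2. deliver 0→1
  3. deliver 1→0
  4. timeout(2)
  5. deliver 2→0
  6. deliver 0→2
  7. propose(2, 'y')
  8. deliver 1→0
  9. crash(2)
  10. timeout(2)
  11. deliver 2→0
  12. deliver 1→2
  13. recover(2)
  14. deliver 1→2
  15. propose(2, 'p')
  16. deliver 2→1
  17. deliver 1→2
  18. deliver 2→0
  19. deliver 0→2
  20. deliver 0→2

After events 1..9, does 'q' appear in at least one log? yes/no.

[1] propose(0,'q') → ∅
[2] deliver 0→1 → N1(back v0 [q])
[3] deliver 1→0 → N0(prim v0 [q])
[4] timeout(2) → N2(back v1 [-])
[5] deliver 2→0 → N0(back v1 [q])
[6] deliver 0→2 → ∅
[7] propose(2,'y') → ∅
[8] deliver 1→0 → ∅
[9] crash(2) → N2(✗back v1 [-])

yes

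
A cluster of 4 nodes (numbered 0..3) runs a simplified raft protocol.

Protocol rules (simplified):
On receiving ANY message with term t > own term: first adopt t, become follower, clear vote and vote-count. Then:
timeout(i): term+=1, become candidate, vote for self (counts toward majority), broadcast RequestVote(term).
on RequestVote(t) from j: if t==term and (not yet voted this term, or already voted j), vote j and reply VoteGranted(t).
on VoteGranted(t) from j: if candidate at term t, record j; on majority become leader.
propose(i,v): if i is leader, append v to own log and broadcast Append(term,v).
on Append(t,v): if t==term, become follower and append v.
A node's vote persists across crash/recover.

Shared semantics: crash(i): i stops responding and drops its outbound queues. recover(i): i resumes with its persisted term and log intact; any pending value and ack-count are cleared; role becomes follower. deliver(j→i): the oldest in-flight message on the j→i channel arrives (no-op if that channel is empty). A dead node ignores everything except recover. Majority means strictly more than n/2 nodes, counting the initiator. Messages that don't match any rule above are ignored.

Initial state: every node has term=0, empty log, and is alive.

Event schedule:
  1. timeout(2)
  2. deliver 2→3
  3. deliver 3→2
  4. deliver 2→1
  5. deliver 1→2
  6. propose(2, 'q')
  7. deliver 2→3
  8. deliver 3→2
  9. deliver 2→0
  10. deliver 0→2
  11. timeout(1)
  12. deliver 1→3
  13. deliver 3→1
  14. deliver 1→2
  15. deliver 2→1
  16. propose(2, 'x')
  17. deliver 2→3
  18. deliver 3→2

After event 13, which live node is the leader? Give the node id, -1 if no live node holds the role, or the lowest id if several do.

2

step 1 timeout(2): 2={cand,t=1,log=-}
step 2 deliver 2→3: 3={foll,t=1,log=-}
step 3 deliver 3→2: —
step 4 deliver 2→1: 1={foll,t=1,log=-}
step 5 deliver 1→2: 2={lead,t=1,log=-}
step 6 propose(2,'q'): 2={lead,t=1,log=q}
step 7 deliver 2→3: 3={foll,t=1,log=q}
step 8 deliver 3→2: —
step 9 deliver 2→0: 0={foll,t=1,log=-}
step 10 deliver 0→2: —
step 11 timeout(1): 1={cand,t=2,log=-}
step 12 deliver 1→3: 3={foll,t=2,log=q}
step 13 deliver 3→1: —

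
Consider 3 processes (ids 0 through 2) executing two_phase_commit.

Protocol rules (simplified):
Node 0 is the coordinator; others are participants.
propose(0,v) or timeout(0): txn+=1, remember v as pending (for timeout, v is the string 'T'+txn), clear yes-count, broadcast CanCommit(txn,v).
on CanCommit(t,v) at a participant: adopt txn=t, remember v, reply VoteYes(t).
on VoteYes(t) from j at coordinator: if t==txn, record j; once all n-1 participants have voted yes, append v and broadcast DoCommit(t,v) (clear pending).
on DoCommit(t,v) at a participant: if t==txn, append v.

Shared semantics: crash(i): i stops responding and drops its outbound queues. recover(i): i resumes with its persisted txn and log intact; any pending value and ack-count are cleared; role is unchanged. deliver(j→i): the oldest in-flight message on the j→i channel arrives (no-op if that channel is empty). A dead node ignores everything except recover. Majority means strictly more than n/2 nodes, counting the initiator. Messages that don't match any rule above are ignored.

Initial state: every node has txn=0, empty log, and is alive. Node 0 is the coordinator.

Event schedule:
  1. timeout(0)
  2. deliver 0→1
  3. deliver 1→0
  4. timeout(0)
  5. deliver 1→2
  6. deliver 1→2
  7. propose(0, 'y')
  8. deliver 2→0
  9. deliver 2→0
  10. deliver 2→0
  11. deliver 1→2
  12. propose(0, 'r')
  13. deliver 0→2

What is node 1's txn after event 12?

[1] timeout(0) → N0(coor t1 [-])
[2] deliver 0→1 → N1(part t1 [-])
[3] deliver 1→0 → ∅
[4] timeout(0) → N0(coor t2 [-])
[5] deliver 1→2 → ∅
[6] deliver 1→2 → ∅
[7] propose(0,'y') → N0(coor t3 [-])
[8] deliver 2→0 → ∅
[9] deliver 2→0 → ∅
[10] deliver 2→0 → ∅
[11] deliver 1→2 → ∅
[12] propose(0,'r') → N0(coor t4 [-])

1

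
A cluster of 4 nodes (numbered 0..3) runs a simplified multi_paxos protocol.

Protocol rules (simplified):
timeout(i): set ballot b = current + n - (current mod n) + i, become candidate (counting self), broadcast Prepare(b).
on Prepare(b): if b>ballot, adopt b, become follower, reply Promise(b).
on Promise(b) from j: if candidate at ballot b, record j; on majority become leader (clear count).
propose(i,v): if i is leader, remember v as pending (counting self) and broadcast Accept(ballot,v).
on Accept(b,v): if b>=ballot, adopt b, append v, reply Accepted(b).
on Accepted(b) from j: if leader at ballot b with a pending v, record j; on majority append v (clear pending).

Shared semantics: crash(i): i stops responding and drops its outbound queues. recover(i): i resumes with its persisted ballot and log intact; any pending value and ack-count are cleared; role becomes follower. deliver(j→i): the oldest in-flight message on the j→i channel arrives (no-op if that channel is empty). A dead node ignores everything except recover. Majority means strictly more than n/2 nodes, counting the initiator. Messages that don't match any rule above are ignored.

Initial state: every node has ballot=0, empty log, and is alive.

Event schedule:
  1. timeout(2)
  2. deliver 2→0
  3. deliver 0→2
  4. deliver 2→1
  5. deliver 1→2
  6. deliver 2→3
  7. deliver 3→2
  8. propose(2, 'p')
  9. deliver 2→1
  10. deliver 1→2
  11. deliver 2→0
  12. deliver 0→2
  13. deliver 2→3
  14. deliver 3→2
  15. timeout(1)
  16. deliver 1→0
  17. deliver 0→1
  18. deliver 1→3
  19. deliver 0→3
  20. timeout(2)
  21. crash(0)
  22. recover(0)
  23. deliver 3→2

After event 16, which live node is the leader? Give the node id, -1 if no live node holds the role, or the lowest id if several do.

2

step 1 timeout(2): 2={cand,b=6,log=-}
step 2 deliver 2→0: 0={foll,b=6,log=-}
step 3 deliver 0→2: —
step 4 deliver 2→1: 1={foll,b=6,log=-}
step 5 deliver 1→2: 2={lead,b=6,log=-}
step 6 deliver 2→3: 3={foll,b=6,log=-}
step 7 deliver 3→2: —
step 8 propose(2,'p'): —
step 9 deliver 2→1: 1={foll,b=6,log=p}
step 10 deliver 1→2: —
step 11 deliver 2→0: 0={foll,b=6,log=p}
step 12 deliver 0→2: 2={lead,b=6,log=p}
step 13 deliver 2→3: 3={foll,b=6,log=p}
step 14 deliver 3→2: —
step 15 timeout(1): 1={cand,b=9,log=p}
step 16 deliver 1→0: 0={foll,b=9,log=p}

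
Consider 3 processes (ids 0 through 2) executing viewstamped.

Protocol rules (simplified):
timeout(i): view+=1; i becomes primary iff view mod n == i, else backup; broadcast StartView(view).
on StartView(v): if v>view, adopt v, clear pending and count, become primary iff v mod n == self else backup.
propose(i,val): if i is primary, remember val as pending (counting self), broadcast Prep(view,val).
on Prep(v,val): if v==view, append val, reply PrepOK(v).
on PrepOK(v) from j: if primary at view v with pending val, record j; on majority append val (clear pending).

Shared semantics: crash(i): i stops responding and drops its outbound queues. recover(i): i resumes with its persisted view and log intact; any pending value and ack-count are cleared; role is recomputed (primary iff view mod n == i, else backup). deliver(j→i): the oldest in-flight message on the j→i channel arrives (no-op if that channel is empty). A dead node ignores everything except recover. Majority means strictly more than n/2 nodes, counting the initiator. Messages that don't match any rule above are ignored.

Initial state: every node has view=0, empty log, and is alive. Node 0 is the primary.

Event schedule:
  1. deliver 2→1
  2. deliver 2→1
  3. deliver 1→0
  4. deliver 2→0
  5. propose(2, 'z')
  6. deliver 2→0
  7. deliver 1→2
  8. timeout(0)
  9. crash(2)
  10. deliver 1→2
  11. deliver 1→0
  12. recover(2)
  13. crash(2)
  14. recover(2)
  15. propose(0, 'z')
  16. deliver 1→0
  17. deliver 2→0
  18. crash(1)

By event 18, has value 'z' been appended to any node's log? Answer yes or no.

1. deliver 2→1:  nop
2. deliver 2→1:  nop
3. deliver 1→0:  nop
4. deliver 2→0:  nop
5. propose(2,'z'):  nop
6. deliver 2→0:  nop
7. deliver 1→2:  nop
8. timeout(0):  <0:back v1 ->
9. crash(2):  <2:✗back v0 ->
10. deliver 1→2:  nop
11. deliver 1→0:  nop
12. recover(2):  <2:back v0 ->
13. crash(2):  <2:✗back v0 ->
14. recover(2):  <2:back v0 ->
15. propose(0,'z'):  nop
16. deliver 1→0:  nop
17. deliver 2→0:  nop
18. crash(1):  <1:✗back v0 ->

no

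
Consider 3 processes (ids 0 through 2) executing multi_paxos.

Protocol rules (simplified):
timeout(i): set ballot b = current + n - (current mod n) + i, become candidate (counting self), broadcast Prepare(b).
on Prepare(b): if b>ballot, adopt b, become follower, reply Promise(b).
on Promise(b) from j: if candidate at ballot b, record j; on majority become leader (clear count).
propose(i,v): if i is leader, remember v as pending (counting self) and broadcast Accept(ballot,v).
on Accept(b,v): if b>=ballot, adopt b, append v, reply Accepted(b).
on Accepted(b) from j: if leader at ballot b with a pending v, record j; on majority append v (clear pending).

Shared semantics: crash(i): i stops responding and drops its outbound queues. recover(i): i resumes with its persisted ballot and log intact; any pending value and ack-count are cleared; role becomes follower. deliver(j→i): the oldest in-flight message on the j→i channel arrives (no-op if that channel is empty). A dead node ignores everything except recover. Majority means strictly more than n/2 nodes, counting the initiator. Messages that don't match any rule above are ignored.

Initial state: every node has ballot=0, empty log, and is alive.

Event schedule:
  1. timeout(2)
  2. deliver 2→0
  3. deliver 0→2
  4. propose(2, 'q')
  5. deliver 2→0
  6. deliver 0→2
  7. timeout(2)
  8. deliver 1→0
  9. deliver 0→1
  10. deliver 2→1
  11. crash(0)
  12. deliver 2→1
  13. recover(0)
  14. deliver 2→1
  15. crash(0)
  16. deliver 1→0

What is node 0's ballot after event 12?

step 1 timeout(2): 2={cand,b=5,log=-}
step 2 deliver 2→0: 0={foll,b=5,log=-}
step 3 deliver 0→2: 2={lead,b=5,log=-}
step 4 propose(2,'q'): —
step 5 deliver 2→0: 0={foll,b=5,log=q}
step 6 deliver 0→2: 2={lead,b=5,log=q}
step 7 timeout(2): 2={cand,b=8,log=q}
step 8 deliver 1→0: —
step 9 deliver 0→1: —
step 10 deliver 2→1: 1={foll,b=5,log=-}
step 11 crash(0): 0={✗foll,b=5,log=q}
step 12 deliver 2→1: 1={foll,b=5,log=q}

5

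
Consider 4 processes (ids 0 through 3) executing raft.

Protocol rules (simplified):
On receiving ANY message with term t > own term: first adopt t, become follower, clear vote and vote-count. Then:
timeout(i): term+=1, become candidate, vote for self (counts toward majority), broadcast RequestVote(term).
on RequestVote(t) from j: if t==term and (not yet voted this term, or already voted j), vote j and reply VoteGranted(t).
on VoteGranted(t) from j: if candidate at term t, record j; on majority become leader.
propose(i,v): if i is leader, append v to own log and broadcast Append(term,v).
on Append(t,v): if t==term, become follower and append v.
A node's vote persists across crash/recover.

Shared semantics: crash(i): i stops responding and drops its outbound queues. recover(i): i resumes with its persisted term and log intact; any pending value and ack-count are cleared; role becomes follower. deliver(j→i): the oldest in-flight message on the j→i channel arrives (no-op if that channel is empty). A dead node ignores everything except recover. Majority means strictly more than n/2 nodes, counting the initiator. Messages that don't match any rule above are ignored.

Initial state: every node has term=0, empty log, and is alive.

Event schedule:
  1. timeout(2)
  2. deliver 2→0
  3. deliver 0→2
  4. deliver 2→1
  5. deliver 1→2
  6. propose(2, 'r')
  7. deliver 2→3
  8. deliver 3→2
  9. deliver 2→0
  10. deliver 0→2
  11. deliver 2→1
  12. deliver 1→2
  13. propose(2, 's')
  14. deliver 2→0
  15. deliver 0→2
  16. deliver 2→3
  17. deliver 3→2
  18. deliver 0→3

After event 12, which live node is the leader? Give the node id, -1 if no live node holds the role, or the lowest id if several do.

e1 timeout(2): 2[cand,t=1,-]
e2 deliver 2→0: 0[foll,t=1,-]
e3 deliver 0→2: ·
e4 deliver 2→1: 1[foll,t=1,-]
e5 deliver 1→2: 2[lead,t=1,-]
e6 propose(2,'r'): 2[lead,t=1,r]
e7 deliver 2→3: 3[foll,t=1,-]
e8 deliver 3→2: ·
e9 deliver 2→0: 0[foll,t=1,r]
e10 deliver 0→2: ·
e11 deliver 2→1: 1[foll,t=1,r]
e12 deliver 1→2: ·

2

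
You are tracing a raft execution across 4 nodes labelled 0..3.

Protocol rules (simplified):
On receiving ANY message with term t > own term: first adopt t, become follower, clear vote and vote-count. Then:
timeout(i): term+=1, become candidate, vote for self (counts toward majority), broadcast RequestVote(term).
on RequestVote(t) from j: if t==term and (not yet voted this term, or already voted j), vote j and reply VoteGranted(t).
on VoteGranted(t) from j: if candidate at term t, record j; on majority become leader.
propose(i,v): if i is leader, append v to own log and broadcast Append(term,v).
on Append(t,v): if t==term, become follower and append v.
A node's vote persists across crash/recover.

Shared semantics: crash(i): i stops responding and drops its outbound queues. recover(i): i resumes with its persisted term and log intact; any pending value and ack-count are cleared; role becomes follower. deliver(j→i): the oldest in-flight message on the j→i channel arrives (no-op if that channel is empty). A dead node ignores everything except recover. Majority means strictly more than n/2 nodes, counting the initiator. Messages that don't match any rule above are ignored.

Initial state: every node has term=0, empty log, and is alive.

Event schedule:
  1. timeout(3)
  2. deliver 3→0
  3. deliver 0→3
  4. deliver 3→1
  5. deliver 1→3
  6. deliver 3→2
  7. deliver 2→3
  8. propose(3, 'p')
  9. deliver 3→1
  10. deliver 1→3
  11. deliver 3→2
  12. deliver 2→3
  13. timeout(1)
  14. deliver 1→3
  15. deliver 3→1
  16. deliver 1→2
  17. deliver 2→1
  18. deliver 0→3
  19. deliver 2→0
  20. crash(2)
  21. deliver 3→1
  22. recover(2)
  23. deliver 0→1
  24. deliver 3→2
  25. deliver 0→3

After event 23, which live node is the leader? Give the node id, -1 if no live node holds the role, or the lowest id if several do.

1

[1] timeout(3) → N3(cand t1 [-])
[2] deliver 3→0 → N0(foll t1 [-])
[3] deliver 0→3 → ∅
[4] deliver 3→1 → N1(foll t1 [-])
[5] deliver 1→3 → N3(lead t1 [-])
[6] deliver 3→2 → N2(foll t1 [-])
[7] deliver 2→3 → ∅
[8] propose(3,'p') → N3(lead t1 [p])
[9] deliver 3→1 → N1(foll t1 [p])
[10] deliver 1→3 → ∅
[11] deliver 3→2 → N2(foll t1 [p])
[12] deliver 2→3 → ∅
[13] timeout(1) → N1(cand t2 [p])
[14] deliver 1→3 → N3(foll t2 [p])
[15] deliver 3→1 → ∅
[16] deliver 1→2 → N2(foll t2 [p])
[17] deliver 2→1 → N1(lead t2 [p])
[18] deliver 0→3 → ∅
[19] deliver 2→0 → ∅
[20] crash(2) → N2(✗foll t2 [p])
[21] deliver 3→1 → ∅
[22] recover(2) → N2(foll t2 [p])
[23] deliver 0→1 → ∅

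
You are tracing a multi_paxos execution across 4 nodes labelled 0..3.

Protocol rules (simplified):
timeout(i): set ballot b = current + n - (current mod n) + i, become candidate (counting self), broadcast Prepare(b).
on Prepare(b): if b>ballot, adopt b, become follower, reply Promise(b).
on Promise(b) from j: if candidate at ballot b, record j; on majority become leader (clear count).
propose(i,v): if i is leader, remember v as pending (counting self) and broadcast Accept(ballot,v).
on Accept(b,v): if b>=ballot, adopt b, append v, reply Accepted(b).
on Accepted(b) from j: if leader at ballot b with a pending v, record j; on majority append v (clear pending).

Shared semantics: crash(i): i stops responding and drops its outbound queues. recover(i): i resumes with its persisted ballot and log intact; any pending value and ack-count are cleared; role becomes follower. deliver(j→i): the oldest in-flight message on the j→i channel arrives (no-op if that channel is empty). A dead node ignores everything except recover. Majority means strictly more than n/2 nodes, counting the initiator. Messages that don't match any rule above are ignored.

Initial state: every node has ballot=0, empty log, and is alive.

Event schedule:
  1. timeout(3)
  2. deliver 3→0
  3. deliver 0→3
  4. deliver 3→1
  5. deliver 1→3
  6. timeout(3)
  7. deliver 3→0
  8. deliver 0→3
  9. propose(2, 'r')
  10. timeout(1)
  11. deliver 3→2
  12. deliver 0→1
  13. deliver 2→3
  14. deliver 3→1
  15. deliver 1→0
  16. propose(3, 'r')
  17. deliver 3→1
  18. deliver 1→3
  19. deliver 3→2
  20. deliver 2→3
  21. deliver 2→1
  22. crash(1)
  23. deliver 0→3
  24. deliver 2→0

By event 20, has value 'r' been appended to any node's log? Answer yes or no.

step 1 timeout(3): 3={cand,b=7,log=-}
step 2 deliver 3→0: 0={foll,b=7,log=-}
step 3 deliver 0→3: —
step 4 deliver 3→1: 1={foll,b=7,log=-}
step 5 deliver 1→3: 3={lead,b=7,log=-}
step 6 timeout(3): 3={cand,b=11,log=-}
step 7 deliver 3→0: 0={foll,b=11,log=-}
step 8 deliver 0→3: —
step 9 propose(2,'r'): —
step 10 timeout(1): 1={cand,b=9,log=-}
step 11 deliver 3→2: 2={foll,b=7,log=-}
step 12 deliver 0→1: —
step 13 deliver 2→3: —
step 14 deliver 3→1: 1={foll,b=11,log=-}
step 15 deliver 1→0: —
step 16 propose(3,'r'): —
step 17 deliver 3→1: —
step 18 deliver 1→3: —
step 19 deliver 3→2: 2={foll,b=11,log=-}
step 20 deliver 2→3: 3={lead,b=11,log=-}

no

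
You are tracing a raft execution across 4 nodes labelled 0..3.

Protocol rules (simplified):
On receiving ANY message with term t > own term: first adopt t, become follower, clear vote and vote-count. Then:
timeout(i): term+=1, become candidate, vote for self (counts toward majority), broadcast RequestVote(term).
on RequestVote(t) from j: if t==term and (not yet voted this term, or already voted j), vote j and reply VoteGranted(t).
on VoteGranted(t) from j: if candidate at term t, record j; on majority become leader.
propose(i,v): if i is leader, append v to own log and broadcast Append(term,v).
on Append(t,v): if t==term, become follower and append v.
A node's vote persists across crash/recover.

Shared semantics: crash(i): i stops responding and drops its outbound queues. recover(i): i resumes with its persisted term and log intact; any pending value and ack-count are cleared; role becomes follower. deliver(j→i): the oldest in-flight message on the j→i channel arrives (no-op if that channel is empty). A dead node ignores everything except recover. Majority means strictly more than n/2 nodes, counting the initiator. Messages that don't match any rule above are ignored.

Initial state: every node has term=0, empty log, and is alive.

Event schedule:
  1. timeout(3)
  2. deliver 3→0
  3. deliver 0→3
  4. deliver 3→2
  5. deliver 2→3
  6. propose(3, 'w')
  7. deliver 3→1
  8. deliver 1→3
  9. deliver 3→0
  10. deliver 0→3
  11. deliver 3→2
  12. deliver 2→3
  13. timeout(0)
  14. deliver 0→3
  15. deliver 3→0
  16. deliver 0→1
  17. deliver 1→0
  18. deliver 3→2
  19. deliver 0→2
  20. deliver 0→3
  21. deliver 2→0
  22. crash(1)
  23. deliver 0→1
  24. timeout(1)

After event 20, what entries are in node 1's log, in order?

after 1 — timeout(3): n3:cand/t1/[-]
after 2 — deliver 3→0: n0:foll/t1/[-]
after 3 — deliver 0→3: ·
after 4 — deliver 3→2: n2:foll/t1/[-]
after 5 — deliver 2→3: n3:lead/t1/[-]
after 6 — propose(3,'w'): n3:lead/t1/[w]
after 7 — deliver 3→1: n1:foll/t1/[-]
after 8 — deliver 1→3: ·
after 9 — deliver 3→0: n0:foll/t1/[w]
after 10 — deliver 0→3: ·
after 11 — deliver 3→2: n2:foll/t1/[w]
after 12 — deliver 2→3: ·
after 13 — timeout(0): n0:cand/t2/[w]
after 14 — deliver 0→3: n3:foll/t2/[w]
after 15 — deliver 3→0: ·
after 16 — deliver 0→1: n1:foll/t2/[-]
after 17 — deliver 1→0: n0:lead/t2/[w]
after 18 — deliver 3→2: ·
after 19 — deliver 0→2: n2:foll/t2/[w]
after 20 — deliver 0→3: ·

empty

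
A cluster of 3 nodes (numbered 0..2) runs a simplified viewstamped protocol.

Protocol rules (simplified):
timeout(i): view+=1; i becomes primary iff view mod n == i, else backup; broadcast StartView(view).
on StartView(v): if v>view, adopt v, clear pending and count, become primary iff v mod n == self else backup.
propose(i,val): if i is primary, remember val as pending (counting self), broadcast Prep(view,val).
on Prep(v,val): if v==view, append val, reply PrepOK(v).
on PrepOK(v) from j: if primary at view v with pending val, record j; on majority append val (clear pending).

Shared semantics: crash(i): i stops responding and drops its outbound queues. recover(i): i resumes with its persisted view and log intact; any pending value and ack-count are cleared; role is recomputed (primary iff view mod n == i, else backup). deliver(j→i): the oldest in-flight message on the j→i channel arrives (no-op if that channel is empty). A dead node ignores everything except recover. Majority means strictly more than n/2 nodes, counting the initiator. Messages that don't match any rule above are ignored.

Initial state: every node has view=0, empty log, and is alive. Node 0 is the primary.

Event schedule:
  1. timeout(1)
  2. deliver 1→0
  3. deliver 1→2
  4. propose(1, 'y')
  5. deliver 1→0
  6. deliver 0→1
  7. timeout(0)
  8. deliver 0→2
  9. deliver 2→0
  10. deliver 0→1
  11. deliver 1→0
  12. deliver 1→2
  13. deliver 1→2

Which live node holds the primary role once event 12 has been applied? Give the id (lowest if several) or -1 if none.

[1] timeout(1) → N1(prim v1 [-])
[2] deliver 1→0 → N0(back v1 [-])
[3] deliver 1→2 → N2(back v1 [-])
[4] propose(1,'y') → ∅
[5] deliver 1→0 → N0(back v1 [y])
[6] deliver 0→1 → N1(prim v1 [y])
[7] timeout(0) → N0(back v2 [y])
[8] deliver 0→2 → N2(prim v2 [-])
[9] deliver 2→0 → ∅
[10] deliver 0→1 → N1(back v2 [y])
[11] deliver 1→0 → ∅
[12] deliver 1→2 → ∅

2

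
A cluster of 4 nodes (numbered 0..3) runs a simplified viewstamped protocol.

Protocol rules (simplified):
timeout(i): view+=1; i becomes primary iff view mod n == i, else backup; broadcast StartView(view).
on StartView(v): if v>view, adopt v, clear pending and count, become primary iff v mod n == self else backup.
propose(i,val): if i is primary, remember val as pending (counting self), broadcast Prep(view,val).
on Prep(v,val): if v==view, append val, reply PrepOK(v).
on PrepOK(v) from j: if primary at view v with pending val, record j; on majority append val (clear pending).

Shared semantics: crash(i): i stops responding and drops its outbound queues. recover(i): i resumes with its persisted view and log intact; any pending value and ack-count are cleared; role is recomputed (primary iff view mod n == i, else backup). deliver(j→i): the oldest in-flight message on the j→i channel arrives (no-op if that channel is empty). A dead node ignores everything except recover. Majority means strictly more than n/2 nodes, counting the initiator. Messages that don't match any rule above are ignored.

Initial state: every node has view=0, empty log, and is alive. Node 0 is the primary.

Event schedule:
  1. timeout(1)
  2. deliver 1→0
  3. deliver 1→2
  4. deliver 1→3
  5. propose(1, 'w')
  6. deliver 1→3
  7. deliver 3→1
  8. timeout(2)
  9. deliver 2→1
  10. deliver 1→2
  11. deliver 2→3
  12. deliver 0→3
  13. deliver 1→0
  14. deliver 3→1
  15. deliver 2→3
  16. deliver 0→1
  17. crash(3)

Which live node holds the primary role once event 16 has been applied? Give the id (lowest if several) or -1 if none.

2

e1 timeout(1): 1[prim,v=1,-]
e2 deliver 1→0: 0[back,v=1,-]
e3 deliver 1→2: 2[back,v=1,-]
e4 deliver 1→3: 3[back,v=1,-]
e5 propose(1,'w'): ·
e6 deliver 1→3: 3[back,v=1,w]
e7 deliver 3→1: ·
e8 timeout(2): 2[prim,v=2,-]
e9 deliver 2→1: 1[back,v=2,-]
e10 deliver 1→2: ·
e11 deliver 2→3: 3[back,v=2,w]
e12 deliver 0→3: ·
e13 deliver 1→0: 0[back,v=1,w]
e14 deliver 3→1: ·
e15 deliver 2→3: ·
e16 deliver 0→1: ·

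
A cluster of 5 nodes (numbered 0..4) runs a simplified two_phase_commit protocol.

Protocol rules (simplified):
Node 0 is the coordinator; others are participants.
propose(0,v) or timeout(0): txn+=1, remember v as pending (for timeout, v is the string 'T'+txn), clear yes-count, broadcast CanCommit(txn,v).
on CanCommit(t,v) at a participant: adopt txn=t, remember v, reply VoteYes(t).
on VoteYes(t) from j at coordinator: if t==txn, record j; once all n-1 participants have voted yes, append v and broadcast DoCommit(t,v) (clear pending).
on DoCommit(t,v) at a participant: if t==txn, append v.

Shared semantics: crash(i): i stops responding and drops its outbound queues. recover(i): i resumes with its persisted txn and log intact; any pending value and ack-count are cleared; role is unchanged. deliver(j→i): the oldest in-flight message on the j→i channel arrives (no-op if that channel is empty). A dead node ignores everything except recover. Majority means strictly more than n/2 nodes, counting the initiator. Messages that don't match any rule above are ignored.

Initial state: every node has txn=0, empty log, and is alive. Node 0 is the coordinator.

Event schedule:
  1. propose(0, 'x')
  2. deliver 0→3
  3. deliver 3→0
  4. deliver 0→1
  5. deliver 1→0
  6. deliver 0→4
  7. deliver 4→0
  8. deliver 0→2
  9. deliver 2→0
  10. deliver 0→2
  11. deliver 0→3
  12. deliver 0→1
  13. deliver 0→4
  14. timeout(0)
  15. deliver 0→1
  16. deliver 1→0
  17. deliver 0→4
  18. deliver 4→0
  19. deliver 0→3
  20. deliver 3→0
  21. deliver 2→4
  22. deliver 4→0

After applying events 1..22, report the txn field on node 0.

1. propose(0,'x'):  <0:coor t1 ->
2. deliver 0→3:  <3:part t1 ->
3. deliver 3→0:  nop
4. deliver 0→1:  <1:part t1 ->
5. deliver 1→0:  nop
6. deliver 0→4:  <4:part t1 ->
7. deliver 4→0:  nop
8. deliver 0→2:  <2:part t1 ->
9. deliver 2→0:  <0:coor t1 x>
10. deliver 0→2:  <2:part t1 x>
11. deliver 0→3:  <3:part t1 x>
12. deliver 0→1:  <1:part t1 x>
13. deliver 0→4:  <4:part t1 x>
14. timeout(0):  <0:coor t2 x>
15. deliver 0→1:  <1:part t2 x>
16. deliver 1→0:  nop
17. deliver 0→4:  <4:part t2 x>
18. deliver 4→0:  nop
19. deliver 0→3:  <3:part t2 x>
20. deliver 3→0:  nop
21. deliver 2→4:  nop
22. deliver 4→0:  nop

2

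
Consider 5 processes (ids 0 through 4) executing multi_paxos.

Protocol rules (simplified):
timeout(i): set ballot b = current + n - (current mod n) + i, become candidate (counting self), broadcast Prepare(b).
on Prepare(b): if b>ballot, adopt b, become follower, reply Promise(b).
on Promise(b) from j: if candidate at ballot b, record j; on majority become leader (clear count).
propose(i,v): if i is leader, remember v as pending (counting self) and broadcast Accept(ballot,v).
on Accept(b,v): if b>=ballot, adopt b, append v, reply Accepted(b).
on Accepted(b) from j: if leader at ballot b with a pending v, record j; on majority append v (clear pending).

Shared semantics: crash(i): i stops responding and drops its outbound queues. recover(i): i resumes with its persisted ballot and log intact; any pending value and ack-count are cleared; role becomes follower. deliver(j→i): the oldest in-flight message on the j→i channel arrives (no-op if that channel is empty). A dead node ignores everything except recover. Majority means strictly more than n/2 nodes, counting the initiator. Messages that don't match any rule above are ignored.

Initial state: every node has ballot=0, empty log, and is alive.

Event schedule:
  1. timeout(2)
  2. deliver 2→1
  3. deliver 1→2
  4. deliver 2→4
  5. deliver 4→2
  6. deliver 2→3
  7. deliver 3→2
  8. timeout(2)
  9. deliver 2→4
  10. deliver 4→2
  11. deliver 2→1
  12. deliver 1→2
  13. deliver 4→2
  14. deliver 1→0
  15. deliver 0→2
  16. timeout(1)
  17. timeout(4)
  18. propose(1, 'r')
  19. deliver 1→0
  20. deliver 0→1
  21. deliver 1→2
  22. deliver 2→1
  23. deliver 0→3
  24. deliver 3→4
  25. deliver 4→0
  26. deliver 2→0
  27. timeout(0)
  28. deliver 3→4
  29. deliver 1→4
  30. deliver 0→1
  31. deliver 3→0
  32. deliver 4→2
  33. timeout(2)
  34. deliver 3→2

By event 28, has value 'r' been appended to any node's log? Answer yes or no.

after 1 — timeout(2): n2:cand/b7/[-]
after 2 — deliver 2→1: n1:foll/b7/[-]
after 3 — deliver 1→2: ·
after 4 — deliver 2→4: n4:foll/b7/[-]
after 5 — deliver 4→2: n2:lead/b7/[-]
after 6 — deliver 2→3: n3:foll/b7/[-]
after 7 — deliver 3→2: ·
after 8 — timeout(2): n2:cand/b12/[-]
after 9 — deliver 2→4: n4:foll/b12/[-]
after 10 — deliver 4→2: ·
after 11 — deliver 2→1: n1:foll/b12/[-]
after 12 — deliver 1→2: n2:lead/b12/[-]
after 13 — deliver 4→2: ·
after 14 — deliver 1→0: ·
after 15 — deliver 0→2: ·
after 16 — timeout(1): n1:cand/b16/[-]
after 17 — timeout(4): n4:cand/b19/[-]
after 18 — propose(1,'r'): ·
after 19 — deliver 1→0: n0:foll/b16/[-]
after 20 — deliver 0→1: ·
after 21 — deliver 1→2: n2:foll/b16/[-]
after 22 — deliver 2→1: n1:lead/b16/[-]
after 23 — deliver 0→3: ·
after 24 — deliver 3→4: ·
after 25 — deliver 4→0: n0:foll/b19/[-]
after 26 — deliver 2→0: ·
after 27 — timeout(0): n0:cand/b20/[-]
after 28 — deliver 3→4: ·

no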